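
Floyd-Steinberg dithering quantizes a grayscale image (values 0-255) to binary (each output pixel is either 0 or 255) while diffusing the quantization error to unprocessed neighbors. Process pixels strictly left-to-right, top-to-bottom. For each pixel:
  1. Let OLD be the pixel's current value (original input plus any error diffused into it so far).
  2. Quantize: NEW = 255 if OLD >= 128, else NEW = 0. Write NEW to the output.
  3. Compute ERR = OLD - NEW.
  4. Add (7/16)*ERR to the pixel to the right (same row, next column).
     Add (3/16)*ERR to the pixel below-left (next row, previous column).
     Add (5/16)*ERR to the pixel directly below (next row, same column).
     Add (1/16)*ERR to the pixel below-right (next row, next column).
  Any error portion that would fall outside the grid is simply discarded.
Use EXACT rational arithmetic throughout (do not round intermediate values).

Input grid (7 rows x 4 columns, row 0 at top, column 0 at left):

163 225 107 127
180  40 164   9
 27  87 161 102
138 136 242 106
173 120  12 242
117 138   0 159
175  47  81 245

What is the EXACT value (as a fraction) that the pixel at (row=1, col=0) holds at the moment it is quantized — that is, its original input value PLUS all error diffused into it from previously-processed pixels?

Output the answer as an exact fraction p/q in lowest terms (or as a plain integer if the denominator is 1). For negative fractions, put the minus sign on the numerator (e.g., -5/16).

Answer: 8837/64

Derivation:
(0,0): OLD=163 → NEW=255, ERR=-92
(0,1): OLD=739/4 → NEW=255, ERR=-281/4
(0,2): OLD=4881/64 → NEW=0, ERR=4881/64
(0,3): OLD=164215/1024 → NEW=255, ERR=-96905/1024
(1,0): OLD=8837/64 → NEW=255, ERR=-7483/64
Target (1,0): original=180, with diffused error = 8837/64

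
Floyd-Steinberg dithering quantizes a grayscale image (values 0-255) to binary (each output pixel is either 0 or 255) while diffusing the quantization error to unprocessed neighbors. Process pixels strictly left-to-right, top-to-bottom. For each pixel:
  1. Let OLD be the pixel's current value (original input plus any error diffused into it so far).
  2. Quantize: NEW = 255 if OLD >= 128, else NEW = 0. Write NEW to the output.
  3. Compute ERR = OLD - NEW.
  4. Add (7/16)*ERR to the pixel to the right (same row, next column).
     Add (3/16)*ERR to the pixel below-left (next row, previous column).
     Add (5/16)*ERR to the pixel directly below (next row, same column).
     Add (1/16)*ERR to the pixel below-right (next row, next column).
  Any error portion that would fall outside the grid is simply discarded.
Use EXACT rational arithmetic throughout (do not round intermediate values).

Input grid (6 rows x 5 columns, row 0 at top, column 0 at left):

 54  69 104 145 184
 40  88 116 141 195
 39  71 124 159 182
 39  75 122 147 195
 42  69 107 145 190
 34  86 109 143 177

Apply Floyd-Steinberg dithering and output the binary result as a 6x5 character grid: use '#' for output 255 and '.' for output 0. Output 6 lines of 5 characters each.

Answer: ..#.#
.#.##
..#.#
..#.#
..#.#
.#.##

Derivation:
(0,0): OLD=54 → NEW=0, ERR=54
(0,1): OLD=741/8 → NEW=0, ERR=741/8
(0,2): OLD=18499/128 → NEW=255, ERR=-14141/128
(0,3): OLD=197973/2048 → NEW=0, ERR=197973/2048
(0,4): OLD=7415123/32768 → NEW=255, ERR=-940717/32768
(1,0): OLD=9503/128 → NEW=0, ERR=9503/128
(1,1): OLD=135257/1024 → NEW=255, ERR=-125863/1024
(1,2): OLD=1691341/32768 → NEW=0, ERR=1691341/32768
(1,3): OLD=23789897/131072 → NEW=255, ERR=-9633463/131072
(1,4): OLD=335366331/2097152 → NEW=255, ERR=-199407429/2097152
(2,0): OLD=641507/16384 → NEW=0, ERR=641507/16384
(2,1): OLD=33574257/524288 → NEW=0, ERR=33574257/524288
(2,2): OLD=1230471059/8388608 → NEW=255, ERR=-908623981/8388608
(2,3): OLD=9937636873/134217728 → NEW=0, ERR=9937636873/134217728
(2,4): OLD=386730438655/2147483648 → NEW=255, ERR=-160877891585/2147483648
(3,0): OLD=530519603/8388608 → NEW=0, ERR=530519603/8388608
(3,1): OLD=7034243511/67108864 → NEW=0, ERR=7034243511/67108864
(3,2): OLD=326190416141/2147483648 → NEW=255, ERR=-221417914099/2147483648
(3,3): OLD=447590709669/4294967296 → NEW=0, ERR=447590709669/4294967296
(3,4): OLD=15242658395289/68719476736 → NEW=255, ERR=-2280808172391/68719476736
(4,0): OLD=87420671261/1073741824 → NEW=0, ERR=87420671261/1073741824
(4,1): OLD=4191749582877/34359738368 → NEW=0, ERR=4191749582877/34359738368
(4,2): OLD=84796395747923/549755813888 → NEW=255, ERR=-55391336793517/549755813888
(4,3): OLD=1062729802706973/8796093022208 → NEW=0, ERR=1062729802706973/8796093022208
(4,4): OLD=33636179949533003/140737488355328 → NEW=255, ERR=-2251879581075637/140737488355328
(5,0): OLD=45254253822583/549755813888 → NEW=0, ERR=45254253822583/549755813888
(5,1): OLD=643584558301605/4398046511104 → NEW=255, ERR=-477917302029915/4398046511104
(5,2): OLD=8479514360168013/140737488355328 → NEW=0, ERR=8479514360168013/140737488355328
(5,3): OLD=111361634283089283/562949953421312 → NEW=255, ERR=-32190603839345277/562949953421312
(5,4): OLD=1391917156965472177/9007199254740992 → NEW=255, ERR=-904918652993480783/9007199254740992
Row 0: ..#.#
Row 1: .#.##
Row 2: ..#.#
Row 3: ..#.#
Row 4: ..#.#
Row 5: .#.##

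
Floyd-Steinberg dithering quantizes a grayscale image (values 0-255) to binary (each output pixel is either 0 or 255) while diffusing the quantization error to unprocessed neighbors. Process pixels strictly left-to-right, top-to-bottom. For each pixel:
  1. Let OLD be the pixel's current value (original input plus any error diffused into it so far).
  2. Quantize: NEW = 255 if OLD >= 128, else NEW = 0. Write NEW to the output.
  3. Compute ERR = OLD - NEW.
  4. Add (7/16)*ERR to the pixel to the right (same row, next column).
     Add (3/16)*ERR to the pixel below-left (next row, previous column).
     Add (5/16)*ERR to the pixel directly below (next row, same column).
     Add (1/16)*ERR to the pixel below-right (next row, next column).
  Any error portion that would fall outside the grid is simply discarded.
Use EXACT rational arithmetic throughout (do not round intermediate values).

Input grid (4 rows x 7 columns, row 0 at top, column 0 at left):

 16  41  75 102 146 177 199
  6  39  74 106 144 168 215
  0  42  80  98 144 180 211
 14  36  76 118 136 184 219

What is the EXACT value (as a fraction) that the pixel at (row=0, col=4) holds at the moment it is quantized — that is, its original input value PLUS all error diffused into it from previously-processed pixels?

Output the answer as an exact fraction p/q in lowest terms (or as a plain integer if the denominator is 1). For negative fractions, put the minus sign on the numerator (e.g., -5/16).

Answer: 1559/16

Derivation:
(0,0): OLD=16 → NEW=0, ERR=16
(0,1): OLD=48 → NEW=0, ERR=48
(0,2): OLD=96 → NEW=0, ERR=96
(0,3): OLD=144 → NEW=255, ERR=-111
(0,4): OLD=1559/16 → NEW=0, ERR=1559/16
Target (0,4): original=146, with diffused error = 1559/16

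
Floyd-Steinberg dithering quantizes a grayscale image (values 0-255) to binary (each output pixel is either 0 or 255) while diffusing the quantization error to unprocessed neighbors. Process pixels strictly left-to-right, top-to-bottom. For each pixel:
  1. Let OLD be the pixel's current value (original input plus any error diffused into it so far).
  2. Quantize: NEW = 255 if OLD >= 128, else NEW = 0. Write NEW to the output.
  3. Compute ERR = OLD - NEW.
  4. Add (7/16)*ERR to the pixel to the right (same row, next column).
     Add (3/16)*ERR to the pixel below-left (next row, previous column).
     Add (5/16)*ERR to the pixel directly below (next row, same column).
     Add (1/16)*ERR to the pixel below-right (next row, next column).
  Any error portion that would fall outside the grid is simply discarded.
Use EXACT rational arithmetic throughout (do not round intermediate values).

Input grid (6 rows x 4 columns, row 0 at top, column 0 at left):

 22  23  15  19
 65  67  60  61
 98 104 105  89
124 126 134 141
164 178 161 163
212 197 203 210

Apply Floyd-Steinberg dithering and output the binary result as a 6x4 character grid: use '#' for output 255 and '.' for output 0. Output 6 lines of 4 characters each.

Answer: ....
..#.
#..#
.##.
#.##
###.

Derivation:
(0,0): OLD=22 → NEW=0, ERR=22
(0,1): OLD=261/8 → NEW=0, ERR=261/8
(0,2): OLD=3747/128 → NEW=0, ERR=3747/128
(0,3): OLD=65141/2048 → NEW=0, ERR=65141/2048
(1,0): OLD=9983/128 → NEW=0, ERR=9983/128
(1,1): OLD=121017/1024 → NEW=0, ERR=121017/1024
(1,2): OLD=4222317/32768 → NEW=255, ERR=-4133523/32768
(1,3): OLD=9217419/524288 → NEW=0, ERR=9217419/524288
(2,0): OLD=2368003/16384 → NEW=255, ERR=-1809917/16384
(2,1): OLD=38704913/524288 → NEW=0, ERR=38704913/524288
(2,2): OLD=113833669/1048576 → NEW=0, ERR=113833669/1048576
(2,3): OLD=2249909361/16777216 → NEW=255, ERR=-2028280719/16777216
(3,0): OLD=866715411/8388608 → NEW=0, ERR=866715411/8388608
(3,1): OLD=27880165197/134217728 → NEW=255, ERR=-6345355443/134217728
(3,2): OLD=277428589363/2147483648 → NEW=255, ERR=-270179740877/2147483648
(3,3): OLD=1888496617701/34359738368 → NEW=0, ERR=1888496617701/34359738368
(4,0): OLD=402488484823/2147483648 → NEW=255, ERR=-145119845417/2147483648
(4,1): OLD=2001952999365/17179869184 → NEW=0, ERR=2001952999365/17179869184
(4,2): OLD=98964727616613/549755813888 → NEW=255, ERR=-41223004924827/549755813888
(4,3): OLD=1227115843897683/8796093022208 → NEW=255, ERR=-1015887876765357/8796093022208
(5,0): OLD=58475181453543/274877906944 → NEW=255, ERR=-11618684817177/274877906944
(5,1): OLD=1729661522631665/8796093022208 → NEW=255, ERR=-513342198031375/8796093022208
(5,2): OLD=614244083165769/4398046511104 → NEW=255, ERR=-507257777165751/4398046511104
(5,3): OLD=16714256211674349/140737488355328 → NEW=0, ERR=16714256211674349/140737488355328
Row 0: ....
Row 1: ..#.
Row 2: #..#
Row 3: .##.
Row 4: #.##
Row 5: ###.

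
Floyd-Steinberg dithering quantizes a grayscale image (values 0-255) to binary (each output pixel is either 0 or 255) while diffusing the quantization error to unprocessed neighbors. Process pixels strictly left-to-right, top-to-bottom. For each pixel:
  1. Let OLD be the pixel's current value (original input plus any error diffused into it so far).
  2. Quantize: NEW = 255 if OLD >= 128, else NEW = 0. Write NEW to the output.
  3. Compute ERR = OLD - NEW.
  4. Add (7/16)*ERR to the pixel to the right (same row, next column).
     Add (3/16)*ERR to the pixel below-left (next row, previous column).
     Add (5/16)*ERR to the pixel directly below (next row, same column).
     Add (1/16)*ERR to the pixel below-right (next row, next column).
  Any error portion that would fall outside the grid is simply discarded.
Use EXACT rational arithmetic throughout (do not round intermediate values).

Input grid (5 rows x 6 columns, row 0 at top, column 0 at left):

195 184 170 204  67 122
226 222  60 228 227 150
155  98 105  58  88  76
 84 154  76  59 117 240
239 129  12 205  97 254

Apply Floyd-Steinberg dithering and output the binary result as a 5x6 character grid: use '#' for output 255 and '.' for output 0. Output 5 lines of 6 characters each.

Answer: ##.#.#
##.##.
.#..#.
.#..##
#..#.#

Derivation:
(0,0): OLD=195 → NEW=255, ERR=-60
(0,1): OLD=631/4 → NEW=255, ERR=-389/4
(0,2): OLD=8157/64 → NEW=0, ERR=8157/64
(0,3): OLD=265995/1024 → NEW=255, ERR=4875/1024
(0,4): OLD=1131853/16384 → NEW=0, ERR=1131853/16384
(0,5): OLD=39904539/262144 → NEW=255, ERR=-26942181/262144
(1,0): OLD=12097/64 → NEW=255, ERR=-4223/64
(1,1): OLD=93639/512 → NEW=255, ERR=-36921/512
(1,2): OLD=1033747/16384 → NEW=0, ERR=1033747/16384
(1,3): OLD=18219703/65536 → NEW=255, ERR=1508023/65536
(1,4): OLD=1005301349/4194304 → NEW=255, ERR=-64246171/4194304
(1,5): OLD=7750986291/67108864 → NEW=0, ERR=7750986291/67108864
(2,0): OLD=990077/8192 → NEW=0, ERR=990077/8192
(2,1): OLD=35663983/262144 → NEW=255, ERR=-31182737/262144
(2,2): OLD=304015245/4194304 → NEW=0, ERR=304015245/4194304
(2,3): OLD=3287444453/33554432 → NEW=0, ERR=3287444453/33554432
(2,4): OLD=160170983599/1073741824 → NEW=255, ERR=-113633181521/1073741824
(2,5): OLD=1113869670841/17179869184 → NEW=0, ERR=1113869670841/17179869184
(3,0): OLD=417185645/4194304 → NEW=0, ERR=417185645/4194304
(3,1): OLD=6089705385/33554432 → NEW=255, ERR=-2466674775/33554432
(3,2): OLD=20783509355/268435456 → NEW=0, ERR=20783509355/268435456
(3,3): OLD=1858470014433/17179869184 → NEW=0, ERR=1858470014433/17179869184
(3,4): OLD=20552065632129/137438953472 → NEW=255, ERR=-14494867503231/137438953472
(3,5): OLD=456311248408815/2199023255552 → NEW=255, ERR=-104439681756945/2199023255552
(4,0): OLD=137599549443/536870912 → NEW=255, ERR=697466883/536870912
(4,1): OLD=1093750667239/8589934592 → NEW=0, ERR=1093750667239/8589934592
(4,2): OLD=29574239776773/274877906944 → NEW=0, ERR=29574239776773/274877906944
(4,3): OLD=1191609922928505/4398046511104 → NEW=255, ERR=70108062596985/4398046511104
(4,4): OLD=4846476056048521/70368744177664 → NEW=0, ERR=4846476056048521/70368744177664
(4,5): OLD=295772187487600671/1125899906842624 → NEW=255, ERR=8667711242731551/1125899906842624
Row 0: ##.#.#
Row 1: ##.##.
Row 2: .#..#.
Row 3: .#..##
Row 4: #..#.#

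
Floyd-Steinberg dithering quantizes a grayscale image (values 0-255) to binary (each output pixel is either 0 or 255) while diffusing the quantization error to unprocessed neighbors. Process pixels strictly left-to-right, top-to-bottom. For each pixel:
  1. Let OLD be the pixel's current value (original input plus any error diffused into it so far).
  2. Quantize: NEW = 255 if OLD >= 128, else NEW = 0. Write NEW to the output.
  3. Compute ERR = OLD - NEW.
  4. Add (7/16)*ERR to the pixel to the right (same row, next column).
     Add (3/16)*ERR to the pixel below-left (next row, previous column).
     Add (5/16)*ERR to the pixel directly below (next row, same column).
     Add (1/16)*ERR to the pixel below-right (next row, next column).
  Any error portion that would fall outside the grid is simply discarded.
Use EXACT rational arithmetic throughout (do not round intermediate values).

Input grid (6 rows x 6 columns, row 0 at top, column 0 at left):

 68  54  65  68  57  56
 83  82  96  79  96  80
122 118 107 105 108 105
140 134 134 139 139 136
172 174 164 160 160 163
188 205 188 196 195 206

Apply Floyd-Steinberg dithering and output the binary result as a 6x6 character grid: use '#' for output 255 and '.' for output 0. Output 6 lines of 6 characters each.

Answer: ......
.#.##.
#.#..#
.#.#.#
###.##
#.###.

Derivation:
(0,0): OLD=68 → NEW=0, ERR=68
(0,1): OLD=335/4 → NEW=0, ERR=335/4
(0,2): OLD=6505/64 → NEW=0, ERR=6505/64
(0,3): OLD=115167/1024 → NEW=0, ERR=115167/1024
(0,4): OLD=1740057/16384 → NEW=0, ERR=1740057/16384
(0,5): OLD=26860463/262144 → NEW=0, ERR=26860463/262144
(1,0): OLD=7677/64 → NEW=0, ERR=7677/64
(1,1): OLD=94187/512 → NEW=255, ERR=-36373/512
(1,2): OLD=2015303/16384 → NEW=0, ERR=2015303/16384
(1,3): OLD=12728827/65536 → NEW=255, ERR=-3982853/65536
(1,4): OLD=540402001/4194304 → NEW=255, ERR=-529145519/4194304
(1,5): OLD=4258982119/67108864 → NEW=0, ERR=4258982119/67108864
(2,0): OLD=1197385/8192 → NEW=255, ERR=-891575/8192
(2,1): OLD=20642483/262144 → NEW=0, ERR=20642483/262144
(2,2): OLD=688094937/4194304 → NEW=255, ERR=-381452583/4194304
(2,3): OLD=1015115345/33554432 → NEW=0, ERR=1015115345/33554432
(2,4): OLD=96542595187/1073741824 → NEW=0, ERR=96542595187/1073741824
(2,5): OLD=2684941747285/17179869184 → NEW=255, ERR=-1695924894635/17179869184
(3,0): OLD=506478009/4194304 → NEW=0, ERR=506478009/4194304
(3,1): OLD=6294244165/33554432 → NEW=255, ERR=-2262135995/33554432
(3,2): OLD=23267615391/268435456 → NEW=0, ERR=23267615391/268435456
(3,3): OLD=3393889427037/17179869184 → NEW=255, ERR=-986977214883/17179869184
(3,4): OLD=17227280274365/137438953472 → NEW=0, ERR=17227280274365/137438953472
(3,5): OLD=364178581074163/2199023255552 → NEW=255, ERR=-196572349091597/2199023255552
(4,0): OLD=105814509239/536870912 → NEW=255, ERR=-31087573321/536870912
(4,1): OLD=1300499603659/8589934592 → NEW=255, ERR=-889933717301/8589934592
(4,2): OLD=35947396347633/274877906944 → NEW=255, ERR=-34146469923087/274877906944
(4,3): OLD=512893694930965/4398046511104 → NEW=0, ERR=512893694930965/4398046511104
(4,4): OLD=16173519515281765/70368744177664 → NEW=255, ERR=-1770510250022555/70368744177664
(4,5): OLD=148496904711009187/1125899906842624 → NEW=255, ERR=-138607571533859933/1125899906842624
(5,0): OLD=20681716235153/137438953472 → NEW=255, ERR=-14365216900207/137438953472
(5,1): OLD=439740856095649/4398046511104 → NEW=0, ERR=439740856095649/4398046511104
(5,2): OLD=7329413662879099/35184372088832 → NEW=255, ERR=-1642601219773061/35184372088832
(5,3): OLD=224658433208430713/1125899906842624 → NEW=255, ERR=-62446043036438407/1125899906842624
(5,4): OLD=331190332424107609/2251799813685248 → NEW=255, ERR=-243018620065630631/2251799813685248
(5,5): OLD=4278069802107841901/36028797018963968 → NEW=0, ERR=4278069802107841901/36028797018963968
Row 0: ......
Row 1: .#.##.
Row 2: #.#..#
Row 3: .#.#.#
Row 4: ###.##
Row 5: #.###.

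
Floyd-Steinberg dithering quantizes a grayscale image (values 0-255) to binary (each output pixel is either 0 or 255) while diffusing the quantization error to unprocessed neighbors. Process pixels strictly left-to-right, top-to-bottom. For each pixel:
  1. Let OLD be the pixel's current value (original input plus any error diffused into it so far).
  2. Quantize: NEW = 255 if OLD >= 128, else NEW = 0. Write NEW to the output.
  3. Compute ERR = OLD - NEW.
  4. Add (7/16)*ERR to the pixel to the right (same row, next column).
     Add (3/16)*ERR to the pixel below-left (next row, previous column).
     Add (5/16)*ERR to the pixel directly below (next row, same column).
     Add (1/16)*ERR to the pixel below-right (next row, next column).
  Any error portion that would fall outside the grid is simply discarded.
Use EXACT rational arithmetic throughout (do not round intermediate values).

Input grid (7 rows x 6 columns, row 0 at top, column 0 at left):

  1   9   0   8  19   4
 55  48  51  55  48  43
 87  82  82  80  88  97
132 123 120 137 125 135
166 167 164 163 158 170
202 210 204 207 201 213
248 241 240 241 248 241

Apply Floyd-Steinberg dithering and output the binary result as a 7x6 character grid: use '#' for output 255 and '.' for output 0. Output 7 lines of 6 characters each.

(0,0): OLD=1 → NEW=0, ERR=1
(0,1): OLD=151/16 → NEW=0, ERR=151/16
(0,2): OLD=1057/256 → NEW=0, ERR=1057/256
(0,3): OLD=40167/4096 → NEW=0, ERR=40167/4096
(0,4): OLD=1526353/65536 → NEW=0, ERR=1526353/65536
(0,5): OLD=14878775/1048576 → NEW=0, ERR=14878775/1048576
(1,0): OLD=14613/256 → NEW=0, ERR=14613/256
(1,1): OLD=157203/2048 → NEW=0, ERR=157203/2048
(1,2): OLD=5786895/65536 → NEW=0, ERR=5786895/65536
(1,3): OLD=26560739/262144 → NEW=0, ERR=26560739/262144
(1,4): OLD=1726034377/16777216 → NEW=0, ERR=1726034377/16777216
(1,5): OLD=25206013615/268435456 → NEW=0, ERR=25206013615/268435456
(2,0): OLD=3906945/32768 → NEW=0, ERR=3906945/32768
(2,1): OLD=186934555/1048576 → NEW=255, ERR=-80452325/1048576
(2,2): OLD=1674733841/16777216 → NEW=0, ERR=1674733841/16777216
(2,3): OLD=24178479049/134217728 → NEW=255, ERR=-10047041591/134217728
(2,4): OLD=478197527515/4294967296 → NEW=0, ERR=478197527515/4294967296
(2,5): OLD=12471517825709/68719476736 → NEW=255, ERR=-5051948741971/68719476736
(3,0): OLD=2598346737/16777216 → NEW=255, ERR=-1679843343/16777216
(3,1): OLD=10923514525/134217728 → NEW=0, ERR=10923514525/134217728
(3,2): OLD=180356485351/1073741824 → NEW=255, ERR=-93447679769/1073741824
(3,3): OLD=7053831070581/68719476736 → NEW=0, ERR=7053831070581/68719476736
(3,4): OLD=102385820823381/549755813888 → NEW=255, ERR=-37801911718059/549755813888
(3,5): OLD=781990509814747/8796093022208 → NEW=0, ERR=781990509814747/8796093022208
(4,0): OLD=322059095423/2147483648 → NEW=255, ERR=-225549234817/2147483648
(4,1): OLD=4257406799219/34359738368 → NEW=0, ERR=4257406799219/34359738368
(4,2): OLD=236774677266793/1099511627776 → NEW=255, ERR=-43600787816087/1099511627776
(4,3): OLD=2804125401781869/17592186044416 → NEW=255, ERR=-1681882039544211/17592186044416
(4,4): OLD=33149289981541949/281474976710656 → NEW=0, ERR=33149289981541949/281474976710656
(4,5): OLD=1103420869294491275/4503599627370496 → NEW=255, ERR=-44997035684985205/4503599627370496
(5,0): OLD=105778956017673/549755813888 → NEW=255, ERR=-34408776523767/549755813888
(5,1): OLD=3647537714195097/17592186044416 → NEW=255, ERR=-838469727130983/17592186044416
(5,2): OLD=22598845148168739/140737488355328 → NEW=255, ERR=-13289214382439901/140737488355328
(5,3): OLD=699931626611704753/4503599627370496 → NEW=255, ERR=-448486278367771727/4503599627370496
(5,4): OLD=1678820342799274417/9007199254740992 → NEW=255, ERR=-618015467159678543/9007199254740992
(5,5): OLD=26981233712599041253/144115188075855872 → NEW=255, ERR=-9768139246744206107/144115188075855872
(6,0): OLD=61784980799047019/281474976710656 → NEW=255, ERR=-9991138262170261/281474976710656
(6,1): OLD=850999384315810959/4503599627370496 → NEW=255, ERR=-297418520663665521/4503599627370496
(6,2): OLD=2881377884504453751/18014398509481984 → NEW=255, ERR=-1712293735413452169/18014398509481984
(6,3): OLD=43098626693402551995/288230376151711744 → NEW=255, ERR=-30400119225283942725/288230376151711744
(6,4): OLD=744702865951453407067/4611686018427387904 → NEW=255, ERR=-431277068747530508453/4611686018427387904
(6,5): OLD=12884395607158465807517/73786976294838206464 → NEW=255, ERR=-5931283348025276840803/73786976294838206464
Row 0: ......
Row 1: ......
Row 2: .#.#.#
Row 3: #.#.#.
Row 4: #.##.#
Row 5: ######
Row 6: ######

Answer: ......
......
.#.#.#
#.#.#.
#.##.#
######
######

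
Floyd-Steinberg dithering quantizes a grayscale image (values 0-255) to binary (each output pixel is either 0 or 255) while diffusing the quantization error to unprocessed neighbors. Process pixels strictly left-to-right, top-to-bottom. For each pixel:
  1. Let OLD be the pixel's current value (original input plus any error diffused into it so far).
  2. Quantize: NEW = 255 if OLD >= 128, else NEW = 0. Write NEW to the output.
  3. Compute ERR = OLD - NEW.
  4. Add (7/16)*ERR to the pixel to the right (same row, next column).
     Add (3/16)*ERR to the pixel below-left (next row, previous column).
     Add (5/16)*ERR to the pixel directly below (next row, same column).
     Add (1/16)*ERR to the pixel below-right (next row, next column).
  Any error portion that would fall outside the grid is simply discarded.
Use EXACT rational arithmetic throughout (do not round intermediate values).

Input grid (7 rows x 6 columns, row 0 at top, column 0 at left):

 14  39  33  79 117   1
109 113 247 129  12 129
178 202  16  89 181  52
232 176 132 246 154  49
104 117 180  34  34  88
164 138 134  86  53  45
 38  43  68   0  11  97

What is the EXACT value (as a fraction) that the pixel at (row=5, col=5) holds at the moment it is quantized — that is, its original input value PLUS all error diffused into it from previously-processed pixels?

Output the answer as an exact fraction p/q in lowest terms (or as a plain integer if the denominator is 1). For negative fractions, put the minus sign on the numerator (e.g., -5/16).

(0,0): OLD=14 → NEW=0, ERR=14
(0,1): OLD=361/8 → NEW=0, ERR=361/8
(0,2): OLD=6751/128 → NEW=0, ERR=6751/128
(0,3): OLD=209049/2048 → NEW=0, ERR=209049/2048
(0,4): OLD=5297199/32768 → NEW=255, ERR=-3058641/32768
(0,5): OLD=-20886199/524288 → NEW=0, ERR=-20886199/524288
(1,0): OLD=15595/128 → NEW=0, ERR=15595/128
(1,1): OLD=195757/1024 → NEW=255, ERR=-65363/1024
(1,2): OLD=8438257/32768 → NEW=255, ERR=82417/32768
(1,3): OLD=19371581/131072 → NEW=255, ERR=-14051779/131072
(1,4): OLD=-546619849/8388608 → NEW=0, ERR=-546619849/8388608
(1,5): OLD=11033839953/134217728 → NEW=0, ERR=11033839953/134217728
(2,0): OLD=3344063/16384 → NEW=255, ERR=-833857/16384
(2,1): OLD=88013669/524288 → NEW=255, ERR=-45679771/524288
(2,2): OLD=-381034513/8388608 → NEW=0, ERR=-381034513/8388608
(2,3): OLD=1581403063/67108864 → NEW=0, ERR=1581403063/67108864
(2,4): OLD=385817093413/2147483648 → NEW=255, ERR=-161791236827/2147483648
(2,5): OLD=1396940252243/34359738368 → NEW=0, ERR=1396940252243/34359738368
(3,0): OLD=1675700623/8388608 → NEW=255, ERR=-463394417/8388608
(3,1): OLD=7577069603/67108864 → NEW=0, ERR=7577069603/67108864
(3,2): OLD=89214612985/536870912 → NEW=255, ERR=-47687469575/536870912
(3,3): OLD=6787352434699/34359738368 → NEW=255, ERR=-1974380849141/34359738368
(3,4): OLD=31449464786795/274877906944 → NEW=0, ERR=31449464786795/274877906944
(3,5): OLD=470818864327525/4398046511104 → NEW=0, ERR=470818864327525/4398046511104
(4,0): OLD=115864581825/1073741824 → NEW=0, ERR=115864581825/1073741824
(4,1): OLD=3081823032717/17179869184 → NEW=255, ERR=-1299043609203/17179869184
(4,2): OLD=63465762796311/549755813888 → NEW=0, ERR=63465762796311/549755813888
(4,3): OLD=725241854273939/8796093022208 → NEW=0, ERR=725241854273939/8796093022208
(4,4): OLD=17213153638470979/140737488355328 → NEW=0, ERR=17213153638470979/140737488355328
(4,5): OLD=410083603336841717/2251799813685248 → NEW=255, ERR=-164125349152896523/2251799813685248
(5,0): OLD=50452012457207/274877906944 → NEW=255, ERR=-19641853813513/274877906944
(5,1): OLD=980747860486375/8796093022208 → NEW=0, ERR=980747860486375/8796093022208
(5,2): OLD=16155967360816669/70368744177664 → NEW=255, ERR=-1788062404487651/70368744177664
(5,3): OLD=294527954847287887/2251799813685248 → NEW=255, ERR=-279680997642450353/2251799813685248
(5,4): OLD=127762177102631871/4503599627370496 → NEW=0, ERR=127762177102631871/4503599627370496
(5,5): OLD=3046494396327286315/72057594037927936 → NEW=0, ERR=3046494396327286315/72057594037927936
Target (5,5): original=45, with diffused error = 3046494396327286315/72057594037927936

Answer: 3046494396327286315/72057594037927936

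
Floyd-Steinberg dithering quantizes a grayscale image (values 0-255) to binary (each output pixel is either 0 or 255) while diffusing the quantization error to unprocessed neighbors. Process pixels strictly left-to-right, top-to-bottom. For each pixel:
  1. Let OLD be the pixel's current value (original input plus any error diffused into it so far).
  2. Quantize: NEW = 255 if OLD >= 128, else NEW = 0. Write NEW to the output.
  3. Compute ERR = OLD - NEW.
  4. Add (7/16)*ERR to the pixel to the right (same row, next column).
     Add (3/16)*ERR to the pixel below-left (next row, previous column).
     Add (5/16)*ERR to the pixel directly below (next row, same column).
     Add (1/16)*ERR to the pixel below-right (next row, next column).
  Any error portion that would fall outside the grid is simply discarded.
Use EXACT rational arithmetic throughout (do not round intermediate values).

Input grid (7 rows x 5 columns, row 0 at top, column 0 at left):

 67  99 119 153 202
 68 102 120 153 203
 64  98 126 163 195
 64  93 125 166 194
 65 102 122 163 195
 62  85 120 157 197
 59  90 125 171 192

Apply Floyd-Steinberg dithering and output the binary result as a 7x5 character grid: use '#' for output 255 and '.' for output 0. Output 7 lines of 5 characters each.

(0,0): OLD=67 → NEW=0, ERR=67
(0,1): OLD=2053/16 → NEW=255, ERR=-2027/16
(0,2): OLD=16275/256 → NEW=0, ERR=16275/256
(0,3): OLD=740613/4096 → NEW=255, ERR=-303867/4096
(0,4): OLD=11111203/65536 → NEW=255, ERR=-5600477/65536
(1,0): OLD=16687/256 → NEW=0, ERR=16687/256
(1,1): OLD=219209/2048 → NEW=0, ERR=219209/2048
(1,2): OLD=10804733/65536 → NEW=255, ERR=-5906947/65536
(1,3): OLD=20534777/262144 → NEW=0, ERR=20534777/262144
(1,4): OLD=863730123/4194304 → NEW=255, ERR=-205817397/4194304
(2,0): OLD=3422259/32768 → NEW=0, ERR=3422259/32768
(2,1): OLD=172296545/1048576 → NEW=255, ERR=-95090335/1048576
(2,2): OLD=1334393443/16777216 → NEW=0, ERR=1334393443/16777216
(2,3): OLD=55684874873/268435456 → NEW=255, ERR=-12766166407/268435456
(2,4): OLD=703321502479/4294967296 → NEW=255, ERR=-391895158001/4294967296
(3,0): OLD=1336032259/16777216 → NEW=0, ERR=1336032259/16777216
(3,1): OLD=16232436679/134217728 → NEW=0, ERR=16232436679/134217728
(3,2): OLD=808234875965/4294967296 → NEW=255, ERR=-286981784515/4294967296
(3,3): OLD=942898322677/8589934592 → NEW=0, ERR=942898322677/8589934592
(3,4): OLD=28935976327273/137438953472 → NEW=255, ERR=-6110956808087/137438953472
(4,0): OLD=241725037517/2147483648 → NEW=0, ERR=241725037517/2147483648
(4,1): OLD=12471805925709/68719476736 → NEW=255, ERR=-5051660641971/68719476736
(4,2): OLD=106760818657571/1099511627776 → NEW=0, ERR=106760818657571/1099511627776
(4,3): OLD=3998176682126157/17592186044416 → NEW=255, ERR=-487830759199923/17592186044416
(4,4): OLD=49492848551845275/281474976710656 → NEW=255, ERR=-22283270509372005/281474976710656
(5,0): OLD=91690744998919/1099511627776 → NEW=0, ERR=91690744998919/1099511627776
(5,1): OLD=1088541926295765/8796093022208 → NEW=0, ERR=1088541926295765/8796093022208
(5,2): OLD=54800732264080765/281474976710656 → NEW=255, ERR=-16975386797136515/281474976710656
(5,3): OLD=127422982807360147/1125899906842624 → NEW=0, ERR=127422982807360147/1125899906842624
(5,4): OLD=3963910807243236705/18014398509481984 → NEW=255, ERR=-629760812674669215/18014398509481984
(6,0): OLD=15236767391808407/140737488355328 → NEW=0, ERR=15236767391808407/140737488355328
(6,1): OLD=765352088484298457/4503599627370496 → NEW=255, ERR=-383065816495178023/4503599627370496
(6,2): OLD=7054116855455578083/72057594037927936 → NEW=0, ERR=7054116855455578083/72057594037927936
(6,3): OLD=275400921002152148097/1152921504606846976 → NEW=255, ERR=-18594062672593830783/1152921504606846976
(6,4): OLD=3340574097782919736519/18446744073709551616 → NEW=255, ERR=-1363345641013015925561/18446744073709551616
Row 0: .#.##
Row 1: ..#.#
Row 2: .#.##
Row 3: ..#.#
Row 4: .#.##
Row 5: ..#.#
Row 6: .#.##

Answer: .#.##
..#.#
.#.##
..#.#
.#.##
..#.#
.#.##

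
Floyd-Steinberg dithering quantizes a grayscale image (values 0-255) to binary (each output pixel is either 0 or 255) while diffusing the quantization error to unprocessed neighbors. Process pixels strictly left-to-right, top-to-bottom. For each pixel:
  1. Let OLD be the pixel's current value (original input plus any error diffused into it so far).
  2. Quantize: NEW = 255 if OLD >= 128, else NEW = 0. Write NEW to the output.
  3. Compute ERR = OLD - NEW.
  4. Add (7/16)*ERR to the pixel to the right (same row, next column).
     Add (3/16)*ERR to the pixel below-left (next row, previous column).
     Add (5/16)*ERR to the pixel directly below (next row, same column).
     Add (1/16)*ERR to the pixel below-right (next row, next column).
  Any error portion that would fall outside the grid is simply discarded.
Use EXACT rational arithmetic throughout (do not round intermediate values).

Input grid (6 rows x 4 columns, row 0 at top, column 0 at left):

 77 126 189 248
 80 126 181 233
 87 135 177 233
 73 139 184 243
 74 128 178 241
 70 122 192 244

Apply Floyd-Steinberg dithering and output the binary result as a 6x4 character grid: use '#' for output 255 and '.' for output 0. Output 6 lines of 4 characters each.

(0,0): OLD=77 → NEW=0, ERR=77
(0,1): OLD=2555/16 → NEW=255, ERR=-1525/16
(0,2): OLD=37709/256 → NEW=255, ERR=-27571/256
(0,3): OLD=822811/4096 → NEW=255, ERR=-221669/4096
(1,0): OLD=22065/256 → NEW=0, ERR=22065/256
(1,1): OLD=242775/2048 → NEW=0, ERR=242775/2048
(1,2): OLD=11999779/65536 → NEW=255, ERR=-4711901/65536
(1,3): OLD=186543205/1048576 → NEW=255, ERR=-80843675/1048576
(2,0): OLD=4461741/32768 → NEW=255, ERR=-3894099/32768
(2,1): OLD=117397311/1048576 → NEW=0, ERR=117397311/1048576
(2,2): OLD=412020763/2097152 → NEW=255, ERR=-122752997/2097152
(2,3): OLD=5999694095/33554432 → NEW=255, ERR=-2556686065/33554432
(3,0): OLD=953872861/16777216 → NEW=0, ERR=953872861/16777216
(3,1): OLD=48441572675/268435456 → NEW=255, ERR=-20009468605/268435456
(3,2): OLD=540339030205/4294967296 → NEW=0, ERR=540339030205/4294967296
(3,3): OLD=18593528838827/68719476736 → NEW=255, ERR=1070062271147/68719476736
(4,0): OLD=334109002969/4294967296 → NEW=0, ERR=334109002969/4294967296
(4,1): OLD=5699653548811/34359738368 → NEW=255, ERR=-3062079735029/34359738368
(4,2): OLD=194158838720683/1099511627776 → NEW=255, ERR=-86216626362197/1099511627776
(4,3): OLD=3860132225593117/17592186044416 → NEW=255, ERR=-625875215732963/17592186044416
(5,0): OLD=42661027885833/549755813888 → NEW=0, ERR=42661027885833/549755813888
(5,1): OLD=2080450355889247/17592186044416 → NEW=0, ERR=2080450355889247/17592186044416
(5,2): OLD=1820737732473787/8796093022208 → NEW=255, ERR=-422265988189253/8796093022208
(5,3): OLD=58259328382290555/281474976710656 → NEW=255, ERR=-13516790678926725/281474976710656
Row 0: .###
Row 1: ..##
Row 2: #.##
Row 3: .#.#
Row 4: .###
Row 5: ..##

Answer: .###
..##
#.##
.#.#
.###
..##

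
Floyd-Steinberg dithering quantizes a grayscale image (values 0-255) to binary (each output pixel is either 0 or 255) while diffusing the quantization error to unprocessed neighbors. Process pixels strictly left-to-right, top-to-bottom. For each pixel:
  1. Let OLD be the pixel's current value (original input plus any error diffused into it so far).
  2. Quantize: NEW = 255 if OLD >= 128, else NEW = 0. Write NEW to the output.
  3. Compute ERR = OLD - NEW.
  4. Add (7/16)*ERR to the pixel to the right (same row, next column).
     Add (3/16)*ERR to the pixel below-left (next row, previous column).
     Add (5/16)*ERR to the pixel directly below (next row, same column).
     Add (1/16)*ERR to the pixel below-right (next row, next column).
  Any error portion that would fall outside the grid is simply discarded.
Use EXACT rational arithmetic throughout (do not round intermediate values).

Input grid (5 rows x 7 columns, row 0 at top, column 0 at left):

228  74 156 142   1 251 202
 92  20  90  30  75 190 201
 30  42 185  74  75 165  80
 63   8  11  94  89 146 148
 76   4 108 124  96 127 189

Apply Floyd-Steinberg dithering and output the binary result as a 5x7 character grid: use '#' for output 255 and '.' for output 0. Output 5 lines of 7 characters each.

(0,0): OLD=228 → NEW=255, ERR=-27
(0,1): OLD=995/16 → NEW=0, ERR=995/16
(0,2): OLD=46901/256 → NEW=255, ERR=-18379/256
(0,3): OLD=452979/4096 → NEW=0, ERR=452979/4096
(0,4): OLD=3236389/65536 → NEW=0, ERR=3236389/65536
(0,5): OLD=285847299/1048576 → NEW=255, ERR=18460419/1048576
(0,6): OLD=3518220565/16777216 → NEW=255, ERR=-759969515/16777216
(1,0): OLD=24377/256 → NEW=0, ERR=24377/256
(1,1): OLD=135055/2048 → NEW=0, ERR=135055/2048
(1,2): OLD=7932347/65536 → NEW=0, ERR=7932347/65536
(1,3): OLD=32056543/262144 → NEW=0, ERR=32056543/262144
(1,4): OLD=2586129405/16777216 → NEW=255, ERR=-1692060675/16777216
(1,5): OLD=19591876237/134217728 → NEW=255, ERR=-14633644403/134217728
(1,6): OLD=301172855459/2147483648 → NEW=255, ERR=-246435474781/2147483648
(2,0): OLD=2363285/32768 → NEW=0, ERR=2363285/32768
(2,1): OLD=128772535/1048576 → NEW=0, ERR=128772535/1048576
(2,2): OLD=5093607141/16777216 → NEW=255, ERR=815417061/16777216
(2,3): OLD=16392367869/134217728 → NEW=0, ERR=16392367869/134217728
(2,4): OLD=90318719245/1073741824 → NEW=0, ERR=90318719245/1073741824
(2,5): OLD=4807237157167/34359738368 → NEW=255, ERR=-3954496126673/34359738368
(2,6): OLD=-7162058725319/549755813888 → NEW=0, ERR=-7162058725319/549755813888
(3,0): OLD=1821407813/16777216 → NEW=0, ERR=1821407813/16777216
(3,1): OLD=14427697121/134217728 → NEW=0, ERR=14427697121/134217728
(3,2): OLD=111446435251/1073741824 → NEW=0, ERR=111446435251/1073741824
(3,3): OLD=843467578613/4294967296 → NEW=255, ERR=-251749081867/4294967296
(3,4): OLD=41614271725125/549755813888 → NEW=0, ERR=41614271725125/549755813888
(3,5): OLD=641963400630943/4398046511104 → NEW=255, ERR=-479538459700577/4398046511104
(3,6): OLD=6265147067163329/70368744177664 → NEW=0, ERR=6265147067163329/70368744177664
(4,0): OLD=279348161131/2147483648 → NEW=255, ERR=-268260169109/2147483648
(4,1): OLD=315652350959/34359738368 → NEW=0, ERR=315652350959/34359738368
(4,2): OLD=77066136494945/549755813888 → NEW=255, ERR=-63121596046495/549755813888
(4,3): OLD=334824170028667/4398046511104 → NEW=0, ERR=334824170028667/4398046511104
(4,4): OLD=4533666530663937/35184372088832 → NEW=255, ERR=-4438348351988223/35184372088832
(4,5): OLD=66611402447437953/1125899906842624 → NEW=0, ERR=66611402447437953/1125899906842624
(4,6): OLD=4249451055113879255/18014398509481984 → NEW=255, ERR=-344220564804026665/18014398509481984
Row 0: #.#..##
Row 1: ....###
Row 2: ..#..#.
Row 3: ...#.#.
Row 4: #.#.#.#

Answer: #.#..##
....###
..#..#.
...#.#.
#.#.#.#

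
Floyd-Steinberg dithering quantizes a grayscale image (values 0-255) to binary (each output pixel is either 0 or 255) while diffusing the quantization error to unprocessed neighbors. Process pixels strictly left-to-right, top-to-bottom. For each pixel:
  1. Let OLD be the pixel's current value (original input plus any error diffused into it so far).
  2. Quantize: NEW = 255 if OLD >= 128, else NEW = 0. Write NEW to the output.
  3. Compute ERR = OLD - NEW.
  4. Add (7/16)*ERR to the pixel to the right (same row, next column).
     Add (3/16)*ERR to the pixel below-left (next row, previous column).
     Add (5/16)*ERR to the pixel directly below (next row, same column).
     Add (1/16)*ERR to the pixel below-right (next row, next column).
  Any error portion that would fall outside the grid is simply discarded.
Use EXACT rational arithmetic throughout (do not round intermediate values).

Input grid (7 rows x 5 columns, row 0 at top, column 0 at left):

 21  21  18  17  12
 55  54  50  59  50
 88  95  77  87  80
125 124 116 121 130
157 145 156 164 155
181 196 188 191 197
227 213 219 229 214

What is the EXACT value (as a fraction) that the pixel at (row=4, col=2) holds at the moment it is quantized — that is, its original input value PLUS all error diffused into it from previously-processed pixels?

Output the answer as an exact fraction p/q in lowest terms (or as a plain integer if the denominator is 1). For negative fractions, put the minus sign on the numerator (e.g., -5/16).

Answer: 226000698167333/1099511627776

Derivation:
(0,0): OLD=21 → NEW=0, ERR=21
(0,1): OLD=483/16 → NEW=0, ERR=483/16
(0,2): OLD=7989/256 → NEW=0, ERR=7989/256
(0,3): OLD=125555/4096 → NEW=0, ERR=125555/4096
(0,4): OLD=1665317/65536 → NEW=0, ERR=1665317/65536
(1,0): OLD=17209/256 → NEW=0, ERR=17209/256
(1,1): OLD=204815/2048 → NEW=0, ERR=204815/2048
(1,2): OLD=7283643/65536 → NEW=0, ERR=7283643/65536
(1,3): OLD=32484255/262144 → NEW=0, ERR=32484255/262144
(1,4): OLD=478446845/4194304 → NEW=0, ERR=478446845/4194304
(2,0): OLD=4186389/32768 → NEW=0, ERR=4186389/32768
(2,1): OLD=217250999/1048576 → NEW=255, ERR=-50135881/1048576
(2,2): OLD=2018262245/16777216 → NEW=0, ERR=2018262245/16777216
(2,3): OLD=55482656735/268435456 → NEW=255, ERR=-12968384545/268435456
(2,4): OLD=439185559385/4294967296 → NEW=0, ERR=439185559385/4294967296
(3,0): OLD=2616566597/16777216 → NEW=255, ERR=-1661623483/16777216
(3,1): OLD=12920989793/134217728 → NEW=0, ERR=12920989793/134217728
(3,2): OLD=788831103867/4294967296 → NEW=255, ERR=-306385556613/4294967296
(3,3): OLD=870889854755/8589934592 → NEW=0, ERR=870889854755/8589934592
(3,4): OLD=27940160223055/137438953472 → NEW=255, ERR=-7106772912305/137438953472
(4,0): OLD=309452962795/2147483648 → NEW=255, ERR=-238155367445/2147483648
(4,1): OLD=7352975067883/68719476736 → NEW=0, ERR=7352975067883/68719476736
(4,2): OLD=226000698167333/1099511627776 → NEW=255, ERR=-54374766915547/1099511627776
Target (4,2): original=156, with diffused error = 226000698167333/1099511627776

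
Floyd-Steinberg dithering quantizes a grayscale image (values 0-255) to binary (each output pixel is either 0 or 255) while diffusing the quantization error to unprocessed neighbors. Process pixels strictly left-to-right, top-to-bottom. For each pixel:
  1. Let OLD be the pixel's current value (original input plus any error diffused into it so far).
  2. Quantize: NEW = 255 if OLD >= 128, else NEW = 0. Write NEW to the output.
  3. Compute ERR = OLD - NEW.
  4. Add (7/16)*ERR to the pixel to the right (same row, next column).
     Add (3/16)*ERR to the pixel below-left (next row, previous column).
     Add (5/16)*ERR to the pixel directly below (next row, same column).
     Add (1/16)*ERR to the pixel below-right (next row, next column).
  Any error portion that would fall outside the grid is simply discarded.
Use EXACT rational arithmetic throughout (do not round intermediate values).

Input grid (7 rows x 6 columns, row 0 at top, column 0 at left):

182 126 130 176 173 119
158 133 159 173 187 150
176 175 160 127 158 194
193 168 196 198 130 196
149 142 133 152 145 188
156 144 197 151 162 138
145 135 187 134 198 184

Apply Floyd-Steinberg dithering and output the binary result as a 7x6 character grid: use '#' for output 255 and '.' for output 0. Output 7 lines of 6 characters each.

(0,0): OLD=182 → NEW=255, ERR=-73
(0,1): OLD=1505/16 → NEW=0, ERR=1505/16
(0,2): OLD=43815/256 → NEW=255, ERR=-21465/256
(0,3): OLD=570641/4096 → NEW=255, ERR=-473839/4096
(0,4): OLD=8020855/65536 → NEW=0, ERR=8020855/65536
(0,5): OLD=180926529/1048576 → NEW=255, ERR=-86460351/1048576
(1,0): OLD=39123/256 → NEW=255, ERR=-26157/256
(1,1): OLD=199493/2048 → NEW=0, ERR=199493/2048
(1,2): OLD=10459689/65536 → NEW=255, ERR=-6251991/65536
(1,3): OLD=29575029/262144 → NEW=0, ERR=29575029/262144
(1,4): OLD=4226424767/16777216 → NEW=255, ERR=-51765313/16777216
(1,5): OLD=35039472009/268435456 → NEW=255, ERR=-33411569271/268435456
(2,0): OLD=5319367/32768 → NEW=255, ERR=-3036473/32768
(2,1): OLD=147456893/1048576 → NEW=255, ERR=-119929987/1048576
(2,2): OLD=1801726135/16777216 → NEW=0, ERR=1801726135/16777216
(2,3): OLD=27205794751/134217728 → NEW=255, ERR=-7019725889/134217728
(2,4): OLD=506237567165/4294967296 → NEW=0, ERR=506237567165/4294967296
(2,5): OLD=14189063995131/68719476736 → NEW=255, ERR=-3334402572549/68719476736
(3,0): OLD=2392377047/16777216 → NEW=255, ERR=-1885813033/16777216
(3,1): OLD=13076285323/134217728 → NEW=0, ERR=13076285323/134217728
(3,2): OLD=274049810833/1073741824 → NEW=255, ERR=245645713/1073741824
(3,3): OLD=14470132923507/68719476736 → NEW=255, ERR=-3053333644173/68719476736
(3,4): OLD=74232437051027/549755813888 → NEW=255, ERR=-65955295490413/549755813888
(3,5): OLD=1193769469615037/8796093022208 → NEW=255, ERR=-1049234251048003/8796093022208
(4,0): OLD=283771398201/2147483648 → NEW=255, ERR=-263836932039/2147483648
(4,1): OLD=3838416955877/34359738368 → NEW=0, ERR=3838416955877/34359738368
(4,2): OLD=197586547657503/1099511627776 → NEW=255, ERR=-82788917425377/1099511627776
(4,3): OLD=1454742933507387/17592186044416 → NEW=0, ERR=1454742933507387/17592186044416
(4,4): OLD=33367165959934443/281474976710656 → NEW=0, ERR=33367165959934443/281474976710656
(4,5): OLD=878600300206422413/4503599627370496 → NEW=255, ERR=-269817604773054067/4503599627370496
(5,0): OLD=76170203271039/549755813888 → NEW=255, ERR=-64017529270401/549755813888
(5,1): OLD=1867724832070511/17592186044416 → NEW=0, ERR=1867724832070511/17592186044416
(5,2): OLD=34115514562196917/140737488355328 → NEW=255, ERR=-1772544968411723/140737488355328
(5,3): OLD=850514883874678551/4503599627370496 → NEW=255, ERR=-297903021104797929/4503599627370496
(5,4): OLD=1477542967483028055/9007199254740992 → NEW=255, ERR=-819292842475924905/9007199254740992
(5,5): OLD=12522419320123997507/144115188075855872 → NEW=0, ERR=12522419320123997507/144115188075855872
(6,0): OLD=36174241435992493/281474976710656 → NEW=255, ERR=-35601877625224787/281474976710656
(6,1): OLD=464778548087168681/4503599627370496 → NEW=0, ERR=464778548087168681/4503599627370496
(6,2): OLD=4007260305113121537/18014398509481984 → NEW=255, ERR=-586411314804784383/18014398509481984
(6,3): OLD=23417287967787674461/288230376151711744 → NEW=0, ERR=23417287967787674461/288230376151711744
(6,4): OLD=1002016715197025459005/4611686018427387904 → NEW=255, ERR=-173963219501958456515/4611686018427387904
(6,5): OLD=13943170257608686843531/73786976294838206464 → NEW=255, ERR=-4872508697575055804789/73786976294838206464
Row 0: #.##.#
Row 1: #.#.##
Row 2: ##.#.#
Row 3: #.####
Row 4: #.#..#
Row 5: #.###.
Row 6: #.#.##

Answer: #.##.#
#.#.##
##.#.#
#.####
#.#..#
#.###.
#.#.##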